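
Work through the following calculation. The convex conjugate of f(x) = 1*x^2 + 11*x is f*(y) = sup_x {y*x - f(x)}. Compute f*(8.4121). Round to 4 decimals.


f*(y) = sup_x {y*x - a*x^2 - b*x} = sup_x {(y-b)*x - a*x^2}
FOC: (y - b) - 2a*x = 0 => x* = (y - b)/(2a)
x* = (8.4121 - 11)/(2*1) = -1.294
f*(8.4121) = (y-b)^2/(4a) = (8.4121 - 11)^2/(4*1)
= 6.6972/4 = 1.6743


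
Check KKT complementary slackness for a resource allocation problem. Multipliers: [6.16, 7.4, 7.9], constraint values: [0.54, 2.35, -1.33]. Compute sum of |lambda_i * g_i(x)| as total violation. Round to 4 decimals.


KKT complementary slackness check:
lambda_1 * g_1 = 6.16 * 0.54 = 3.3264
lambda_2 * g_2 = 7.4 * 2.35 = 17.39
lambda_3 * g_3 = 7.9 * -1.33 = -10.507
Total violation = 3.3264 + 17.39 + 10.507 = 31.2234


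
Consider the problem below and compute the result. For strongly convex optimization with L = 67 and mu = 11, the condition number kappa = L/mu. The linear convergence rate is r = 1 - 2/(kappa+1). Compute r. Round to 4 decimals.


Step 1: Compute the condition number.
kappa = L/mu = 67/11 = 6.0909
Step 2: Compute the convergence rate.
r = 1 - 2/(kappa + 1) = 1 - 2*mu/(L + mu) = (L - mu)/(L + mu) = 56/78 = 0.7179


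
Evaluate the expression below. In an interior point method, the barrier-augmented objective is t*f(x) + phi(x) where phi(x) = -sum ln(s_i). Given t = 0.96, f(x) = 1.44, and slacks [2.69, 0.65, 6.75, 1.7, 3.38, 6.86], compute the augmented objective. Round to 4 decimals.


Step 1: Compute log-barrier.
ln values: [0.9895, -0.4308, 1.9095, 0.5306, 1.2179, 1.9257]
phi = -(0.9895 - 0.4308 + 1.9095 + 0.5306 + 1.2179 + 1.9257) = -6.1425
Step 2: Compute augmented objective.
t*f(x) = 0.96*1.44 = 1.3824
Total = 1.3824 - 6.1425 = -4.7601


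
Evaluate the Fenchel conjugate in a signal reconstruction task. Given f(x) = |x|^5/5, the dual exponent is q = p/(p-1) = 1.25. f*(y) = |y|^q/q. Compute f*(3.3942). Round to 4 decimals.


The conjugate exponent q satisfies 1/p + 1/q = 1.
p = 5, so q = 5/(5 - 1) = 1.25
|y|^q = 3.3942^1.25 = 4.607
f*(3.3942) = 4.607 / 1.25 = 3.6856


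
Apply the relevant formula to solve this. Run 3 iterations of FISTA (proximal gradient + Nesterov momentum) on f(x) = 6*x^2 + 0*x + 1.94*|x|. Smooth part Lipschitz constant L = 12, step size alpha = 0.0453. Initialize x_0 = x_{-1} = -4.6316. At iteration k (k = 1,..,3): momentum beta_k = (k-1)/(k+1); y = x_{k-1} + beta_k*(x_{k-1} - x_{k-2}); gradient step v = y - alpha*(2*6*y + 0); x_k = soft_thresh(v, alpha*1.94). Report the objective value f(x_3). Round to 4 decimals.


FISTA on f(x) = 6*x^2 + 0*x + 1.94*|x|
L = 12, alpha = 0.0453
Iteration 1: beta = 0.0, y = -4.6316 + 0.0*(-4.6316 + 4.6316) = -4.6316
  grad(y) = -55.5792, v = y - alpha*grad = -2.1139
  prox(v) = soft_thresh(-2.1139, 0.0879) = -2.026
Iteration 2: beta = 0.3333, y = -2.026 + 0.3333*(-2.026 + 4.6316) = -1.1574
  grad(y) = -13.8893, v = y - alpha*grad = -0.5283
  prox(v) = soft_thresh(-0.5283, 0.0879) = -0.4404
Iteration 3: beta = 0.5, y = -0.4404 + 0.5*(-0.4404 + 2.026) = 0.3524
  grad(y) = 4.2292, v = y - alpha*grad = 0.1608
  prox(v) = soft_thresh(0.1608, 0.0879) = 0.073
f(x_3) = 6*0.073^2 + 0*0.073 + 1.94*|0.073| = 0.1735


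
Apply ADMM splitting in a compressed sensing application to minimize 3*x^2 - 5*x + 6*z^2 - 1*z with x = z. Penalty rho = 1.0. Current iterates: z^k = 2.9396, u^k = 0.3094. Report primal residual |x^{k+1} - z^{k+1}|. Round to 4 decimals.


ADMM iteration with rho = 1.0, z^k = 2.9396, u^k = 0.3094
Step 1: x-update.
Minimize 3*x^2 - 5*x + (1.0/2)*(x - 2.9396 + 0.3094)^2
FOC: (2*3 + 1.0)*x = 5 + 1.0*(2.9396 - 0.3094)
x^{k+1} = 1.09
Step 2: z-update.
Minimize 6*z^2 - 1*z + (1.0/2)*(1.09 - z + 0.3094)^2
FOC: (2*6 + 1.0)*z = 1 + 1.0*(1.09 + 0.3094)
z^{k+1} = 0.1846
Step 3: u-update.
u^{k+1} = 0.3094 + 1.09 - 0.1846 = 1.2149
Step 4: Primal residual = |1.09 - 0.1846| = 0.9055


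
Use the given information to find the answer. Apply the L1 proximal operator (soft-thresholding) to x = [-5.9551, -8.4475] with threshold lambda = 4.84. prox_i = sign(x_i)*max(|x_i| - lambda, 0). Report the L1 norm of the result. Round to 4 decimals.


Soft-thresholding with lambda = 4.84:
prox(-5.9551) = sign(-5.9551)*max(|-5.9551| - 4.84, 0) = -1.1151
prox(-8.4475) = sign(-8.4475)*max(|-8.4475| - 4.84, 0) = -3.6075
prox(x) = [-1.1151, -3.6075]
||prox(x)||_1 = 1.1151 + 3.6075 = 4.7226


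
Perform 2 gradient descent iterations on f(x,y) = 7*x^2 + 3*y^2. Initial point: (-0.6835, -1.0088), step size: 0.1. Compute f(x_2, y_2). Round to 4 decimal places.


Gradient descent on f(x,y) = 7*x^2 + 3*y^2.
Starting point: (-0.6835, -1.0088), alpha = 0.1
Step 1: grad_x = 2*7*-0.6835 = -9.569, grad_y = 2*3*-1.0088 = -6.0528
  x_1 = -0.6835 - 0.1*-9.569 = 0.2734
  y_1 = -1.0088 - 0.1*-6.0528 = -0.4035
Step 2: grad_x = 2*7*0.2734 = 3.8276, grad_y = 2*3*-0.4035 = -2.4211
  x_2 = 0.2734 - 0.1*3.8276 = -0.1094
  y_2 = -0.4035 - 0.1*-2.4211 = -0.1614
f(-0.1094, -0.1614) = 7*(-0.1094)^2 + 3*(-0.1614)^2 = 0.1619


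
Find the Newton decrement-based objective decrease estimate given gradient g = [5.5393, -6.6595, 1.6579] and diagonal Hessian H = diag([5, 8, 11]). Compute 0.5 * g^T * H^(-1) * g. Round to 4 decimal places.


Step 1: H is diagonal, so H^(-1) * g = [1.1079, -0.8324, 0.1507].
Step 2: g^T H^(-1) g = sum_i g_i^2 / H_ii
  = (5.5393)^2/5 + (-6.6595)^2/8 + (1.6579)^2/11
  = 6.1368 + 5.5436 + 0.2499 = 11.9303
Step 3: Objective decrease = 0.5 * g^T H^(-1) g = 5.9651


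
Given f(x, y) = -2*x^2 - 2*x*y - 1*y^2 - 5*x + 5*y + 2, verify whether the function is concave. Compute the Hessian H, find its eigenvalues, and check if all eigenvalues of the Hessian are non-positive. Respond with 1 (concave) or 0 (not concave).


The Hessian of f(x,y) = -2*x^2 - 2*x*y - 1*y^2 - 5*x + 5*y + 2 is:
H = [[-4, -2], [-2, -2]]
Trace = -4 - 2 = -6
Determinant = -4*-2 - (-2)^2 = 4
Discriminant = (-6)^2 - 4*4 = 20.0
Eigenvalues: lambda_1 = -5.2361, lambda_2 = -0.7639
The function is concave.

1


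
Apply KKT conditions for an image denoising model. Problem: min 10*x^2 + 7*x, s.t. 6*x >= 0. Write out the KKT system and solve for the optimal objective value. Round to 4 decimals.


Step 1: Try lambda = 0 (constraint inactive).
x_unc = -7/(2*10) = -0.35
Check: 6*-0.35 = -2.1 < 0 -- violated!
Step 2: Constraint must be active: 6*x = 0
x* = 0/6 = 0.0
lambda = (2*10*0.0 + 7)/6 = 1.1667
Step 3: Compute optimal value.
f(x*) = 10*0.0^2 + 7*0.0 = 0.0


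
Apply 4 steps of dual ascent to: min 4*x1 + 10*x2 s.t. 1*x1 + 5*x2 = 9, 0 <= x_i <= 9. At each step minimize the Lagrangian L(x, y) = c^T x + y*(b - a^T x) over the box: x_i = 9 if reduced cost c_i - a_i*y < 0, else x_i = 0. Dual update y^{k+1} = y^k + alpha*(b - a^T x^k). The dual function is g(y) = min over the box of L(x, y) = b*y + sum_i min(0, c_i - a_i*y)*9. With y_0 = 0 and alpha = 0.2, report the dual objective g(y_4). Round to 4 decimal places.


Dual ascent for LP: min 4*x1 + 10*x2, 1*x1 + 5*x2 = 9, 0 <= x_i <= 9
Step 1: y^k = 0.0, reduced costs: (4.0, 10.0)
  x^k = (0.0, 0.0), subgradient = b - a^T x = 9.0
  y^{k+1} = 0.0 + 0.2*9.0 = 1.8
Step 2: y^k = 1.8, reduced costs: (2.2, 1.0)
  x^k = (0.0, 0.0), subgradient = b - a^T x = 9.0
  y^{k+1} = 1.8 + 0.2*9.0 = 3.6
Step 3: y^k = 3.6, reduced costs: (0.4, -8.0)
  x^k = (0.0, 9.0), subgradient = b - a^T x = -36.0
  y^{k+1} = 3.6 + 0.2*-36.0 = -3.6
Step 4: y^k = -3.6, reduced costs: (7.6, 28.0)
  x^k = (0.0, 0.0), subgradient = b - a^T x = 9.0
  y^{k+1} = -3.6 + 0.2*9.0 = -1.8
Dual objective at y_4 = -1.8: reduced costs (5.8, 19.0), box minimizer x = (0.0, 0.0)
g(y_4) = b*y + (c1 - a1*y)*x1 + (c2 - a2*y)*x2 = 9*(-1.8) + 5.8*0.0 + 19.0*0.0 = -16.2 + 0.0 + 0.0 = -16.2


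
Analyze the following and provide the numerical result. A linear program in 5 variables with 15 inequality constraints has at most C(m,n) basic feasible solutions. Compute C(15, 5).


Each vertex corresponds to some choice of n active constraints out of m, so the number of vertices is at most C(m, n) = m! / (n!(m-n)!).
m = 15, n = 5
Numerator: 15 * 14 * 13 * 12 * 11
Denominator: 5! = 120
C(15, 5) = 3003


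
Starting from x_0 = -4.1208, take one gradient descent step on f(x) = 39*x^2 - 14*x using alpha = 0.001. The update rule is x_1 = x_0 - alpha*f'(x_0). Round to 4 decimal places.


We compute the gradient at x_0 and apply the update.
f'(x) = 78*x - 14
f'(-4.1208) = 78*-4.1208 - 14 = -335.4224
x_1 = -4.1208 - 0.001*-335.4224 = -3.7854


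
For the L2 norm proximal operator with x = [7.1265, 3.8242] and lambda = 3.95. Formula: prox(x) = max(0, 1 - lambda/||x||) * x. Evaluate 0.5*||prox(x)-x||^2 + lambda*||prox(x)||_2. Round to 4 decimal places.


Step 1: Compute ||x||.
||x|| = 8.0877
Step 2: Compute scaling factor.
scale = max(0, 1 - 3.95/8.0877) = 0.5116
Step 3: prox(x) = [3.646, 1.9565]
||prox(x)|| = 4.1377
Step 4: Proximal objective.
0.5*||prox-x||^2 = 7.8013
lambda*||prox|| = 16.3439
Total = 24.1453


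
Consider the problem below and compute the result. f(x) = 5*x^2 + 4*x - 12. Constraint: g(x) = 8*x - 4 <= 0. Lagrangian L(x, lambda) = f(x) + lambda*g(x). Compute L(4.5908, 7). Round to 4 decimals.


Step 1: Evaluate f(x).
f(4.5908) = 5*4.5908^2 + 4*4.5908 - 12 = 111.7404
Step 2: Evaluate g(x).
g(4.5908) = 8*4.5908 - 4 = 32.7264
Step 3: Compute Lagrangian.
L = 111.7404 + 7*32.7264 = 340.8252


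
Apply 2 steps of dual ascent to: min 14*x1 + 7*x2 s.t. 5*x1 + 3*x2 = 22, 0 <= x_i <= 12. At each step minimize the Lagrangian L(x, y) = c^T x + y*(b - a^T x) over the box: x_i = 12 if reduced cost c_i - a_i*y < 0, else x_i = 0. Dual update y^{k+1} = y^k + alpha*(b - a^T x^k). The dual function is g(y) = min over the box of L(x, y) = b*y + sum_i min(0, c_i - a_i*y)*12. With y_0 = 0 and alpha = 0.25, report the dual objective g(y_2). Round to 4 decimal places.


Dual ascent for LP: min 14*x1 + 7*x2, 5*x1 + 3*x2 = 22, 0 <= x_i <= 12
Step 1: y^k = 0.0, reduced costs: (14.0, 7.0)
  x^k = (0.0, 0.0), subgradient = b - a^T x = 22.0
  y^{k+1} = 0.0 + 0.25*22.0 = 5.5
Step 2: y^k = 5.5, reduced costs: (-13.5, -9.5)
  x^k = (12.0, 12.0), subgradient = b - a^T x = -74.0
  y^{k+1} = 5.5 + 0.25*-74.0 = -13.0
Dual objective at y_2 = -13.0: reduced costs (79.0, 46.0), box minimizer x = (0.0, 0.0)
g(y_2) = b*y + (c1 - a1*y)*x1 + (c2 - a2*y)*x2 = 22*(-13.0) + 79.0*0.0 + 46.0*0.0 = -286.0 + 0.0 + 0.0 = -286.0


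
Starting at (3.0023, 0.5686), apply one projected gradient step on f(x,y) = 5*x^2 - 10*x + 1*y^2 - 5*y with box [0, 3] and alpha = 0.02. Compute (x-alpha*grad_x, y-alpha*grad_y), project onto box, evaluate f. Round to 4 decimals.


Step 1: Compute gradient at (3.0023, 0.5686).
grad_x = 2*5*3.0023 - 10 = 20.023
grad_y = 2*1*0.5686 - 5 = -3.8628
Step 2: Gradient step.
x_raw = 3.0023 - 0.02*20.023 = 2.6018
y_raw = 0.5686 - 0.02*-3.8628 = 0.6459
Step 3: Project onto [0, 3].
x_proj = clip(2.6018) = 2.6018
y_proj = clip(0.6459) = 0.6459
Step 4: Evaluate f.
f(2.6018, 0.6459) = 5.0173


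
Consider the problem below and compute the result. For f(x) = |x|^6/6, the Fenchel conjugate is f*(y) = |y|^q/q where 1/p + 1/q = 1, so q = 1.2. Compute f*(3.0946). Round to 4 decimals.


The conjugate exponent q satisfies 1/p + 1/q = 1.
p = 6, so q = 6/(6 - 1) = 1.2
|y|^q = 3.0946^1.2 = 3.8791
f*(3.0946) = 3.8791 / 1.2 = 3.2325


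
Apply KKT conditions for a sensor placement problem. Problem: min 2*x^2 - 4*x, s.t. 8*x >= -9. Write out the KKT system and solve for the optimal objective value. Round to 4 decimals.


Step 1: Try lambda = 0 (constraint inactive).
Stationarity: 2*2*x - 4 = 0
x* = 4/(2*2) = 1.0
Check constraint: 8*1.0 = 8.0 >= -9 -- satisfied.
Step 2: Compute optimal value.
f(x*) = 2*1.0^2 - 4*1.0 = -2.0


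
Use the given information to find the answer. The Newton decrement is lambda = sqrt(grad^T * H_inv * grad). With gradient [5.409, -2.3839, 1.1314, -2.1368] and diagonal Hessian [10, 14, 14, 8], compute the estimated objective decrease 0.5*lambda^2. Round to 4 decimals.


Step 1: H is diagonal, so H^(-1) * g = [0.5409, -0.1703, 0.0808, -0.2671].
Step 2: g^T H^(-1) g = sum_i g_i^2 / H_ii
  = (5.409)^2/10 + (-2.3839)^2/14 + (1.1314)^2/14 + (-2.1368)^2/8
  = 2.9257 + 0.4059 + 0.0914 + 0.5707 = 3.9938
Step 3: Objective decrease = 0.5 * g^T H^(-1) g = 1.9969


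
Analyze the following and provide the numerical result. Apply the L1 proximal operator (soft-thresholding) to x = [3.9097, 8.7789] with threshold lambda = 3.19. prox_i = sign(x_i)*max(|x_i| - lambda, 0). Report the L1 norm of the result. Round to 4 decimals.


Soft-thresholding with lambda = 3.19:
prox(3.9097) = sign(3.9097)*max(|3.9097| - 3.19, 0) = 0.7197
prox(8.7789) = sign(8.7789)*max(|8.7789| - 3.19, 0) = 5.5889
prox(x) = [0.7197, 5.5889]
||prox(x)||_1 = 0.7197 + 5.5889 = 6.3086


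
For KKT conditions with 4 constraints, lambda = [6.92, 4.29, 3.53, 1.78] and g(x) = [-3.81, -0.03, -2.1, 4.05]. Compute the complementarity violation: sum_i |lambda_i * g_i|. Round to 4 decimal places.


KKT complementary slackness check:
lambda_1 * g_1 = 6.92 * -3.81 = -26.3652
lambda_2 * g_2 = 4.29 * -0.03 = -0.1287
lambda_3 * g_3 = 3.53 * -2.1 = -7.413
lambda_4 * g_4 = 1.78 * 4.05 = 7.209
Total violation = 26.3652 + 0.1287 + 7.413 + 7.209 = 41.1159


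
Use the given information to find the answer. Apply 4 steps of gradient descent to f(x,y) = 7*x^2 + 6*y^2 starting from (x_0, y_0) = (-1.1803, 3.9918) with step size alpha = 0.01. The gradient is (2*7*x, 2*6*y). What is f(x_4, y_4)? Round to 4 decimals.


Gradient descent on f(x,y) = 7*x^2 + 6*y^2.
Starting point: (-1.1803, 3.9918), alpha = 0.01
Step 1: grad_x = 2*7*-1.1803 = -16.5242, grad_y = 2*6*3.9918 = 47.9016
  x_1 = -1.1803 - 0.01*-16.5242 = -1.0151
  y_1 = 3.9918 - 0.01*47.9016 = 3.5128
Step 2: grad_x = 2*7*-1.0151 = -14.2108, grad_y = 2*6*3.5128 = 42.1534
  x_2 = -1.0151 - 0.01*-14.2108 = -0.8729
  y_2 = 3.5128 - 0.01*42.1534 = 3.0912
Step 3: grad_x = 2*7*-0.8729 = -12.2213, grad_y = 2*6*3.0912 = 37.095
  x_3 = -0.8729 - 0.01*-12.2213 = -0.7507
  y_3 = 3.0912 - 0.01*37.095 = 2.7203
Step 4: grad_x = 2*7*-0.7507 = -10.5103, grad_y = 2*6*2.7203 = 32.6436
  x_4 = -0.7507 - 0.01*-10.5103 = -0.6456
  y_4 = 2.7203 - 0.01*32.6436 = 2.3939
f(-0.6456, 2.3939) = 7*(-0.6456)^2 + 6*2.3939^2 = 37.3014


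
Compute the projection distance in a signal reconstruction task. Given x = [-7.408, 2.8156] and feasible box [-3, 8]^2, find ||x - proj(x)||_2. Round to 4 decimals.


Project each component onto [-3, 8].
clip(-7.408) = -3.0, clip(2.8156) = 2.8156
Projection = [-3.0, 2.8156]
Squared diffs: [19.4305, 0.0]
Distance = sqrt(19.4305) = 4.408


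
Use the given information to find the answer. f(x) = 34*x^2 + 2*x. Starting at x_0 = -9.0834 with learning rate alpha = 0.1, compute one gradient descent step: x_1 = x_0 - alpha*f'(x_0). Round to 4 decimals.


We compute the gradient at x_0 and apply the update.
f'(x) = 68*x + 2
f'(-9.0834) = 68*-9.0834 + 2 = -615.6712
x_1 = -9.0834 - 0.1*-615.6712 = 52.4837


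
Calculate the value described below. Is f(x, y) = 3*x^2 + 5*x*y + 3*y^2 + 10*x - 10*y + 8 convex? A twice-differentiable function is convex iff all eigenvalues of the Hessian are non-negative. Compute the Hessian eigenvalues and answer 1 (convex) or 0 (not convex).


The Hessian of f(x,y) = 3*x^2 + 5*x*y + 3*y^2 + 10*x - 10*y + 8 is:
H = [[6, 5], [5, 6]]
Trace = 6 + 6 = 12
Determinant = 6*6 - (5)^2 = 11
Discriminant = (12)^2 - 4*11 = 100.0
Eigenvalues: lambda_1 = 1.0, lambda_2 = 11.0
The function is convex.

1


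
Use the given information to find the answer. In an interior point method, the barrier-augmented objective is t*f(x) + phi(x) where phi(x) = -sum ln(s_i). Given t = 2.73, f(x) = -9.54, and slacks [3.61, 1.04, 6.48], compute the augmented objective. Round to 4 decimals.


Step 1: Compute log-barrier.
ln values: [1.2837, 0.0392, 1.8687]
phi = -(1.2837 + 0.0392 + 1.8687) = -3.1916
Step 2: Compute augmented objective.
t*f(x) = 2.73*-9.54 = -26.0442
Total = -26.0442 - 3.1916 = -29.2358


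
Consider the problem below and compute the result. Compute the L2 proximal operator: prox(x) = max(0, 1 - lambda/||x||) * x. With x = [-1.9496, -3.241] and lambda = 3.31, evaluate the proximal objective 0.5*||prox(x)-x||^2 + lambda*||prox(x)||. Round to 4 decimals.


Step 1: Compute ||x||.
||x|| = 3.7822
Step 2: Compute scaling factor.
scale = max(0, 1 - 3.31/3.7822) = 0.1248
Step 3: prox(x) = [-0.2434, -0.4046]
||prox(x)|| = 0.4722
Step 4: Proximal objective.
0.5*||prox-x||^2 = 5.4781
lambda*||prox|| = 1.563
Total = 7.041


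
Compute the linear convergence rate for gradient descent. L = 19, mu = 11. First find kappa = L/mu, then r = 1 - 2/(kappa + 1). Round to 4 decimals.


Step 1: Compute the condition number.
kappa = L/mu = 19/11 = 1.7273
Step 2: Compute the convergence rate.
r = 1 - 2/(kappa + 1) = 1 - 2*mu/(L + mu) = (L - mu)/(L + mu) = 8/30 = 0.2667


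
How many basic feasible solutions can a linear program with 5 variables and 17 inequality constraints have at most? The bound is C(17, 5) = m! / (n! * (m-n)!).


Each vertex corresponds to some choice of n active constraints out of m, so the number of vertices is at most C(m, n) = m! / (n!(m-n)!).
m = 17, n = 5
Numerator: 17 * 16 * 15 * 14 * 13
Denominator: 5! = 120
C(17, 5) = 6188


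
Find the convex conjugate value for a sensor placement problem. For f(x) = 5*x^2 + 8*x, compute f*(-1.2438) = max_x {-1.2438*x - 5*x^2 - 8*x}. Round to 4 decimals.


f*(y) = sup_x {y*x - a*x^2 - b*x} = sup_x {(y-b)*x - a*x^2}
FOC: (y - b) - 2a*x = 0 => x* = (y - b)/(2a)
x* = (-1.2438 - 8)/(2*5) = -0.9244
f*(-1.2438) = (y-b)^2/(4a) = (-1.2438 - 8)^2/(4*5)
= 85.4478/20 = 4.2724


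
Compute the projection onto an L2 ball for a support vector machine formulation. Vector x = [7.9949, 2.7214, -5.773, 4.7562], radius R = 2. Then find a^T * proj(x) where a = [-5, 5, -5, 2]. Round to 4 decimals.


Step 1: Compute ||x|| (intermediates to 6 decimals).
||x|| = sqrt(7.9949^2 + 2.7214^2 + (-5.773)^2 + 4.7562^2) = 11.281552
Step 2: Project.
Since ||x|| > R, scale = R/||x|| = 2/11.281552 = 0.177281, proj(x) = scale * x
proj(x) = [1.417344, 0.482453, -1.023443, 0.843184]
Step 3: Dot product.
a^T * proj(x) = -5*1.417344 + 5*0.482453 - 5*(-1.023443) + 2*0.843184 = 2.1291


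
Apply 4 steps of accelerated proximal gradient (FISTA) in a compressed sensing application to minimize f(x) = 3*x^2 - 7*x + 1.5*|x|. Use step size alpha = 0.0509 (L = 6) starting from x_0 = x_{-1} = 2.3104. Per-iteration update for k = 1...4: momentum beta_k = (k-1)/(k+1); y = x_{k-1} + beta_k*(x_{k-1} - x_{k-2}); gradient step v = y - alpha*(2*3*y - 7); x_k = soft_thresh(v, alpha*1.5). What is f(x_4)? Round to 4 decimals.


FISTA on f(x) = 3*x^2 - 7*x + 1.5*|x|
L = 6, alpha = 0.0509
Iteration 1: beta = 0.0, y = 2.3104 + 0.0*(2.3104 - 2.3104) = 2.3104
  grad(y) = 6.8624, v = y - alpha*grad = 1.9611
  prox(v) = soft_thresh(1.9611, 0.0764) = 1.8848
Iteration 2: beta = 0.3333, y = 1.8848 + 0.3333*(1.8848 - 2.3104) = 1.7429
  grad(y) = 3.4572, v = y - alpha*grad = 1.5669
  prox(v) = soft_thresh(1.5669, 0.0764) = 1.4905
Iteration 3: beta = 0.5, y = 1.4905 + 0.5*(1.4905 - 1.8848) = 1.2934
  grad(y) = 0.7607, v = y - alpha*grad = 1.2547
  prox(v) = soft_thresh(1.2547, 0.0764) = 1.1784
Iteration 4: beta = 0.6, y = 1.1784 + 0.6*(1.1784 - 1.4905) = 0.9911
  grad(y) = -1.0535, v = y - alpha*grad = 1.0447
  prox(v) = soft_thresh(1.0447, 0.0764) = 0.9684
f(x_4) = 3*0.9684^2 - 7*0.9684 + 1.5*|0.9684| = -2.5128


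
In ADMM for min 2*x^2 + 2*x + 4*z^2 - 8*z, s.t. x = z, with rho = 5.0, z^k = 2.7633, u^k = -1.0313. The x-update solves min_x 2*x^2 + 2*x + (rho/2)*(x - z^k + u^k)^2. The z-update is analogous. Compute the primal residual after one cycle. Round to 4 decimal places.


ADMM iteration with rho = 5.0, z^k = 2.7633, u^k = -1.0313
Step 1: x-update.
Minimize 2*x^2 + 2*x + (5.0/2)*(x - 2.7633 - 1.0313)^2
FOC: (2*2 + 5.0)*x = -2 + 5.0*(2.7633 + 1.0313)
x^{k+1} = 1.8859
Step 2: z-update.
Minimize 4*z^2 - 8*z + (5.0/2)*(1.8859 - z - 1.0313)^2
FOC: (2*4 + 5.0)*z = 8 + 5.0*(1.8859 - 1.0313)
z^{k+1} = 0.9441
Step 3: u-update.
u^{k+1} = -1.0313 + 1.8859 - 0.9441 = -0.0895
Step 4: Primal residual = |1.8859 - 0.9441| = 0.9418


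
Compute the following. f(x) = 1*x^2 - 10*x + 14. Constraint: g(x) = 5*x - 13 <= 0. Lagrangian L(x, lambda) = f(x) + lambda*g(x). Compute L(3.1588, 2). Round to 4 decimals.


Step 1: Evaluate f(x).
f(3.1588) = 1*3.1588^2 - 10*3.1588 + 14 = -7.61
Step 2: Evaluate g(x).
g(3.1588) = 5*3.1588 - 13 = 2.794
Step 3: Compute Lagrangian.
L = -7.61 + 2*2.794 = -2.022


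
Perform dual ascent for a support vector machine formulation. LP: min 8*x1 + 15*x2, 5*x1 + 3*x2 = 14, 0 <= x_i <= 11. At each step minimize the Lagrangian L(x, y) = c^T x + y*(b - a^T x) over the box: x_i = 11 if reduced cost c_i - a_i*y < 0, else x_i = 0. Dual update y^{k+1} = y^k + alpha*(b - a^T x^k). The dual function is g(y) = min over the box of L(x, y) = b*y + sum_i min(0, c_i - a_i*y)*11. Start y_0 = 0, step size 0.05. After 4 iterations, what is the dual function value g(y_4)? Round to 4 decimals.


Dual ascent for LP: min 8*x1 + 15*x2, 5*x1 + 3*x2 = 14, 0 <= x_i <= 11
Step 1: y^k = 0.0, reduced costs: (8.0, 15.0)
  x^k = (0.0, 0.0), subgradient = b - a^T x = 14.0
  y^{k+1} = 0.0 + 0.05*14.0 = 0.7
Step 2: y^k = 0.7, reduced costs: (4.5, 12.9)
  x^k = (0.0, 0.0), subgradient = b - a^T x = 14.0
  y^{k+1} = 0.7 + 0.05*14.0 = 1.4
Step 3: y^k = 1.4, reduced costs: (1.0, 10.8)
  x^k = (0.0, 0.0), subgradient = b - a^T x = 14.0
  y^{k+1} = 1.4 + 0.05*14.0 = 2.1
Step 4: y^k = 2.1, reduced costs: (-2.5, 8.7)
  x^k = (11.0, 0.0), subgradient = b - a^T x = -41.0
  y^{k+1} = 2.1 + 0.05*-41.0 = 0.05
Dual objective at y_4 = 0.05: reduced costs (7.75, 14.85), box minimizer x = (0.0, 0.0)
g(y_4) = b*y + (c1 - a1*y)*x1 + (c2 - a2*y)*x2 = 14*0.05 + 7.75*0.0 + 14.85*0.0 = 0.7 + 0.0 + 0.0 = 0.7


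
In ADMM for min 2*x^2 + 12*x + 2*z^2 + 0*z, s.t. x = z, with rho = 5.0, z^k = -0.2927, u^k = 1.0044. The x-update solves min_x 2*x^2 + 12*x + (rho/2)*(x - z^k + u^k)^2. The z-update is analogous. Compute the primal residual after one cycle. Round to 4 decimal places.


ADMM iteration with rho = 5.0, z^k = -0.2927, u^k = 1.0044
Step 1: x-update.
Minimize 2*x^2 + 12*x + (5.0/2)*(x + 0.2927 + 1.0044)^2
FOC: (2*2 + 5.0)*x = -12 + 5.0*(-0.2927 - 1.0044)
x^{k+1} = -2.0539
Step 2: z-update.
Minimize 2*z^2 + 0*z + (5.0/2)*(-2.0539 - z + 1.0044)^2
FOC: (2*2 + 5.0)*z = 0 + 5.0*(-2.0539 + 1.0044)
z^{k+1} = -0.5831
Step 3: u-update.
u^{k+1} = 1.0044 - 2.0539 + 0.5831 = -0.4665
Step 4: Primal residual = |-2.0539 + 0.5831| = 1.4709


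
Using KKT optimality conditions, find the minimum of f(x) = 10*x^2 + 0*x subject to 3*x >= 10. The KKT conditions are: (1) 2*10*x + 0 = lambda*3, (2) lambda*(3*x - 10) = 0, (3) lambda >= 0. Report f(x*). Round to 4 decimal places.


Step 1: Try lambda = 0 (constraint inactive).
x_unc = 0/(2*10) = 0.0
Check: 3*0.0 = 0.0 < 10 -- violated!
Step 2: Constraint must be active: 3*x = 10
x* = 10/3 = 3.3333 (rounded; the exact value 10/3 is used below)
lambda = (2*10*(10/3) + 0)/3 = 22.2222
Step 3: Compute optimal value.
f(x*) = 10*(10/3)^2 + 0*(10/3) = 111.1111


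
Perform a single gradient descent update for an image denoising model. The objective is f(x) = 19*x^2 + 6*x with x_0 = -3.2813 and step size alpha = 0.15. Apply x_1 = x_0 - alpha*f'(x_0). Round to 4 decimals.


We compute the gradient at x_0 and apply the update.
f'(x) = 38*x + 6
f'(-3.2813) = 38*-3.2813 + 6 = -118.6894
x_1 = -3.2813 - 0.15*-118.6894 = 14.5221


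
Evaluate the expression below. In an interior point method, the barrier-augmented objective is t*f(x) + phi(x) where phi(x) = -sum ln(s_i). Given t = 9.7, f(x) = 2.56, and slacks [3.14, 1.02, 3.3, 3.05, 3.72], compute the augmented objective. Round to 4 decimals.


Step 1: Compute log-barrier.
ln values: [1.1442, 0.0198, 1.1939, 1.1151, 1.3137]
phi = -(1.1442 + 0.0198 + 1.1939 + 1.1151 + 1.3137) = -4.7868
Step 2: Compute augmented objective.
t*f(x) = 9.7*2.56 = 24.832
Total = 24.832 - 4.7868 = 20.0452


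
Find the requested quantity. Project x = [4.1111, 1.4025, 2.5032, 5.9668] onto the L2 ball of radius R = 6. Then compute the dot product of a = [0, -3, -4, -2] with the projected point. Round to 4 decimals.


Step 1: Compute ||x|| (intermediates to 6 decimals).
||x|| = sqrt(4.1111^2 + 1.4025^2 + 2.5032^2 + 5.9668^2) = 7.793386
Step 2: Project.
Since ||x|| > R, scale = R/||x|| = 6/7.793386 = 0.769884, proj(x) = scale * x
proj(x) = [3.16507, 1.079762, 1.927174, 4.593744]
Step 3: Dot product.
a^T * proj(x) = 0*3.16507 - 3*1.079762 - 4*1.927174 - 2*4.593744 = -20.1355


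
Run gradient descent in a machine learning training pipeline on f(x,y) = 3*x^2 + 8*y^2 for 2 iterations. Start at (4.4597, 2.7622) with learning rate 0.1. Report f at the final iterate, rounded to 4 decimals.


Gradient descent on f(x,y) = 3*x^2 + 8*y^2.
Starting point: (4.4597, 2.7622), alpha = 0.1
Step 1: grad_x = 2*3*4.4597 = 26.7582, grad_y = 2*8*2.7622 = 44.1952
  x_1 = 4.4597 - 0.1*26.7582 = 1.7839
  y_1 = 2.7622 - 0.1*44.1952 = -1.6573
Step 2: grad_x = 2*3*1.7839 = 10.7033, grad_y = 2*8*-1.6573 = -26.5171
  x_2 = 1.7839 - 0.1*10.7033 = 0.7136
  y_2 = -1.6573 - 0.1*-26.5171 = 0.9944
f(0.7136, 0.9944) = 3*0.7136^2 + 8*0.9944^2 = 9.438


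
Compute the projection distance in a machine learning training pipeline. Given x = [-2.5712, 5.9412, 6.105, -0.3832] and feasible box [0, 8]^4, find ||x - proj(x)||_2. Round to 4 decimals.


Project each component onto [0, 8].
clip(-2.5712) = 0.0, clip(5.9412) = 5.9412, clip(6.105) = 6.105, clip(-0.3832) = 0.0
Projection = [0.0, 5.9412, 6.105, 0.0]
Squared diffs: [6.6111, 0.0, 0.0, 0.1468]
Distance = sqrt(6.7579) = 2.5996


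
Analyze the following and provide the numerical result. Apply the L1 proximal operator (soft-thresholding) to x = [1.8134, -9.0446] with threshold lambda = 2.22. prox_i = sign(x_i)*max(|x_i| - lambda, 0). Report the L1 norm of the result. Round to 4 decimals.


Soft-thresholding with lambda = 2.22:
prox(1.8134) = sign(1.8134)*max(|1.8134| - 2.22, 0) = 0.0
prox(-9.0446) = sign(-9.0446)*max(|-9.0446| - 2.22, 0) = -6.8246
prox(x) = [0.0, -6.8246]
||prox(x)||_1 = 0.0 + 6.8246 = 6.8246


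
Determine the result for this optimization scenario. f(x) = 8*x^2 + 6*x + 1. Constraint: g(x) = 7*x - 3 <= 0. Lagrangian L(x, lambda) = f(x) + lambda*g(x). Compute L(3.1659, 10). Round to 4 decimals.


Step 1: Evaluate f(x).
f(3.1659) = 8*3.1659^2 + 6*3.1659 + 1 = 100.1788
Step 2: Evaluate g(x).
g(3.1659) = 7*3.1659 - 3 = 19.1613
Step 3: Compute Lagrangian.
L = 100.1788 + 10*19.1613 = 291.7918


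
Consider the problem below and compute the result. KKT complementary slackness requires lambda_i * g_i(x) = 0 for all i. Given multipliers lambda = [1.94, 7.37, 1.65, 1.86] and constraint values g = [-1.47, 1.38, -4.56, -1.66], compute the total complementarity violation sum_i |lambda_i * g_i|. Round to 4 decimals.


KKT complementary slackness check:
lambda_1 * g_1 = 1.94 * -1.47 = -2.8518
lambda_2 * g_2 = 7.37 * 1.38 = 10.1706
lambda_3 * g_3 = 1.65 * -4.56 = -7.524
lambda_4 * g_4 = 1.86 * -1.66 = -3.0876
Total violation = 2.8518 + 10.1706 + 7.524 + 3.0876 = 23.634


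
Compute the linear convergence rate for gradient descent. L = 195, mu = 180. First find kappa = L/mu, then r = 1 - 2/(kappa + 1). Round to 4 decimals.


Step 1: Compute the condition number.
kappa = L/mu = 195/180 = 1.0833
Step 2: Compute the convergence rate.
r = 1 - 2/(kappa + 1) = 1 - 2*mu/(L + mu) = (L - mu)/(L + mu) = 15/375 = 0.04


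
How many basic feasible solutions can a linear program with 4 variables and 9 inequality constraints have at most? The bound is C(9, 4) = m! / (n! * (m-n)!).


Each vertex corresponds to some choice of n active constraints out of m, so the number of vertices is at most C(m, n) = m! / (n!(m-n)!).
m = 9, n = 4
Numerator: 9 * 8 * 7 * 6
Denominator: 4! = 24
C(9, 4) = 126


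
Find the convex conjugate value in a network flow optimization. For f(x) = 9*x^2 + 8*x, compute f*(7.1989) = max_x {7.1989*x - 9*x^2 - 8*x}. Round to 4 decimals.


f*(y) = sup_x {y*x - a*x^2 - b*x} = sup_x {(y-b)*x - a*x^2}
FOC: (y - b) - 2a*x = 0 => x* = (y - b)/(2a)
x* = (7.1989 - 8)/(2*9) = -0.0445
f*(7.1989) = (y-b)^2/(4a) = (7.1989 - 8)^2/(4*9)
= 0.6418/36 = 0.0178


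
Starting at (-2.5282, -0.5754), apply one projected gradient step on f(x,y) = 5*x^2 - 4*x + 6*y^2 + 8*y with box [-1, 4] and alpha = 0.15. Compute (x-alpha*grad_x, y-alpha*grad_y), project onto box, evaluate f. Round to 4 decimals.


Step 1: Compute gradient at (-2.5282, -0.5754).
grad_x = 2*5*-2.5282 - 4 = -29.282
grad_y = 2*6*-0.5754 + 8 = 1.0952
Step 2: Gradient step.
x_raw = -2.5282 - 0.15*-29.282 = 1.8641
y_raw = -0.5754 - 0.15*1.0952 = -0.7397
Step 3: Project onto [-1, 4].
x_proj = clip(1.8641) = 1.8641
y_proj = clip(-0.7397) = -0.7397
Step 4: Evaluate f.
f(1.8641, -0.7397) = 7.2833


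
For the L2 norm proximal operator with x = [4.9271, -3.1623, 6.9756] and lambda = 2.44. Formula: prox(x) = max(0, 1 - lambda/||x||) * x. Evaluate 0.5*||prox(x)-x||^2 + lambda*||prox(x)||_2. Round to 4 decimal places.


Step 1: Compute ||x||.
||x|| = 9.1069
Step 2: Compute scaling factor.
scale = max(0, 1 - 2.44/9.1069) = 0.7321
Step 3: prox(x) = [3.607, -2.315, 5.1066]
||prox(x)|| = 6.6669
Step 4: Proximal objective.
0.5*||prox-x||^2 = 2.9768
lambda*||prox|| = 16.2672
Total = 19.244


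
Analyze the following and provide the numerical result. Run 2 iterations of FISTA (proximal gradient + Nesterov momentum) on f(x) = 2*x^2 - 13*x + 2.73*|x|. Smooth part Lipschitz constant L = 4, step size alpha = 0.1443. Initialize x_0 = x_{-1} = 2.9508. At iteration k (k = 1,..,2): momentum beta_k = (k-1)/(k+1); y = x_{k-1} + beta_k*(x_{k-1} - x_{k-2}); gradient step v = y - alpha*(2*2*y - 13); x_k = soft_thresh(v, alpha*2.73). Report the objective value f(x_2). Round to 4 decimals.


FISTA on f(x) = 2*x^2 - 13*x + 2.73*|x|
L = 4, alpha = 0.1443
Iteration 1: beta = 0.0, y = 2.9508 + 0.0*(2.9508 - 2.9508) = 2.9508
  grad(y) = -1.1968, v = y - alpha*grad = 3.1235
  prox(v) = soft_thresh(3.1235, 0.3939) = 2.7296
Iteration 2: beta = 0.3333, y = 2.7296 + 0.3333*(2.7296 - 2.9508) = 2.6558
  grad(y) = -2.3768, v = y - alpha*grad = 2.9988
  prox(v) = soft_thresh(2.9988, 0.3939) = 2.6048
f(x_2) = 2*2.6048^2 - 13*2.6048 + 2.73*|2.6048| = -13.1813


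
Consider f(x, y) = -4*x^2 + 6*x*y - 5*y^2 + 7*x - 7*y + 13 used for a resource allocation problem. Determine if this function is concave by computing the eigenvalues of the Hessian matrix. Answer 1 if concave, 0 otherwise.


The Hessian of f(x,y) = -4*x^2 + 6*x*y - 5*y^2 + 7*x - 7*y + 13 is:
H = [[-8, 6], [6, -10]]
Trace = -8 - 10 = -18
Determinant = -8*-10 - (6)^2 = 44
Discriminant = (-18)^2 - 4*44 = 148.0
Eigenvalues: lambda_1 = -15.0828, lambda_2 = -2.9172
The function is concave.

1


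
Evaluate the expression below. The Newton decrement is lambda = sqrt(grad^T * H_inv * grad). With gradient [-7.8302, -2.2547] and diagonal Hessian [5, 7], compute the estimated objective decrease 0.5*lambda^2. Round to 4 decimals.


Step 1: H is diagonal, so H^(-1) * g = [-1.566, -0.3221].
Step 2: g^T H^(-1) g = sum_i g_i^2 / H_ii
  = (-7.8302)^2/5 + (-2.2547)^2/7
  = 12.2624 + 0.7262 = 12.9886
Step 3: Objective decrease = 0.5 * g^T H^(-1) g = 6.4943


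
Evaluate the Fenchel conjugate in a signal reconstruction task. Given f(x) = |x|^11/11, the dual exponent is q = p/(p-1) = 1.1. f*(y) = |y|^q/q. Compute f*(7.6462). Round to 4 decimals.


The conjugate exponent q satisfies 1/p + 1/q = 1.
p = 11, so q = 11/(11 - 1) = 1.1
|y|^q = 7.6462^1.1 = 9.3711
f*(7.6462) = 9.3711 / 1.1 = 8.5192


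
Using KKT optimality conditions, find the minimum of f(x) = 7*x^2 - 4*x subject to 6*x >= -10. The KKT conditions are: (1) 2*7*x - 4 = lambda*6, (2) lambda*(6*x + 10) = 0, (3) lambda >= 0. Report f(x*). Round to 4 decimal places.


Step 1: Try lambda = 0 (constraint inactive).
Stationarity: 2*7*x - 4 = 0
x* = 4/(2*7) = 2/7 = 0.2857 (rounded; the exact value 2/7 is used below)
Check constraint: 6*0.2857 = 1.7142 >= -10 -- satisfied.
Step 2: Compute optimal value.
f(x*) = 7*(2/7)^2 - 4*(2/7) = -0.5714


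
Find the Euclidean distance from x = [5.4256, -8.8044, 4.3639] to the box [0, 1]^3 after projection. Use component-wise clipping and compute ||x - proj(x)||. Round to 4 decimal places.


Project each component onto [0, 1].
clip(5.4256) = 1.0, clip(-8.8044) = 0.0, clip(4.3639) = 1.0
Projection = [1.0, 0.0, 1.0]
Squared diffs: [19.5859, 77.5175, 11.3158]
Distance = sqrt(108.4192) = 10.4125


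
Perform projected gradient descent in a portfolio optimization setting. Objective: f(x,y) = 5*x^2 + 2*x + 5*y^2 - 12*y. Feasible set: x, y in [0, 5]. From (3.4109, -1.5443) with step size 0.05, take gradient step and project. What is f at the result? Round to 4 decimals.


Step 1: Compute gradient at (3.4109, -1.5443).
grad_x = 2*5*3.4109 + 2 = 36.109
grad_y = 2*5*-1.5443 - 12 = -27.443
Step 2: Gradient step.
x_raw = 3.4109 - 0.05*36.109 = 1.6055
y_raw = -1.5443 - 0.05*-27.443 = -0.1722
Step 3: Project onto [0, 5].
x_proj = clip(1.6055) = 1.6055
y_proj = clip(-0.1722) = 0.0
Step 4: Evaluate f.
f(1.6055, 0.0) = 16.0982


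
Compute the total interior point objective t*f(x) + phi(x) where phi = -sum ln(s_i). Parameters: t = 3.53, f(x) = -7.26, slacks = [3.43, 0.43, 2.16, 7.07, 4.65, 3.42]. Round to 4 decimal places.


Step 1: Compute log-barrier.
ln values: [1.2326, -0.844, 0.7701, 1.9559, 1.5369, 1.2296]
phi = -(1.2326 - 0.844 + 0.7701 + 1.9559 + 1.5369 + 1.2296) = -5.8811
Step 2: Compute augmented objective.
t*f(x) = 3.53*-7.26 = -25.6278
Total = -25.6278 - 5.8811 = -31.5089


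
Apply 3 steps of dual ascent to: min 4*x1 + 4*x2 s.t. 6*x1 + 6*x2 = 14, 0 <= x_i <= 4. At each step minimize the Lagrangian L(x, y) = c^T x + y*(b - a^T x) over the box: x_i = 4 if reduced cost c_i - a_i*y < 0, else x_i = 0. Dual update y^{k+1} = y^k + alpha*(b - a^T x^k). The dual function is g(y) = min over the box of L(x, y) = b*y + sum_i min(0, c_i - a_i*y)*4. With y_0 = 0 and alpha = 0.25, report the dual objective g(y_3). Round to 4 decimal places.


Dual ascent for LP: min 4*x1 + 4*x2, 6*x1 + 6*x2 = 14, 0 <= x_i <= 4
Step 1: y^k = 0.0, reduced costs: (4.0, 4.0)
  x^k = (0.0, 0.0), subgradient = b - a^T x = 14.0
  y^{k+1} = 0.0 + 0.25*14.0 = 3.5
Step 2: y^k = 3.5, reduced costs: (-17.0, -17.0)
  x^k = (4.0, 4.0), subgradient = b - a^T x = -34.0
  y^{k+1} = 3.5 + 0.25*-34.0 = -5.0
Step 3: y^k = -5.0, reduced costs: (34.0, 34.0)
  x^k = (0.0, 0.0), subgradient = b - a^T x = 14.0
  y^{k+1} = -5.0 + 0.25*14.0 = -1.5
Dual objective at y_3 = -1.5: reduced costs (13.0, 13.0), box minimizer x = (0.0, 0.0)
g(y_3) = b*y + (c1 - a1*y)*x1 + (c2 - a2*y)*x2 = 14*(-1.5) + 13.0*0.0 + 13.0*0.0 = -21.0 + 0.0 + 0.0 = -21.0


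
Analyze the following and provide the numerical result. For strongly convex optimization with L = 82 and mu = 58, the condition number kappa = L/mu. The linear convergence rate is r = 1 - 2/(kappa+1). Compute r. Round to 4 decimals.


Step 1: Compute the condition number.
kappa = L/mu = 82/58 = 1.4138
Step 2: Compute the convergence rate.
r = 1 - 2/(kappa + 1) = 1 - 2*mu/(L + mu) = (L - mu)/(L + mu) = 24/140 = 0.1714


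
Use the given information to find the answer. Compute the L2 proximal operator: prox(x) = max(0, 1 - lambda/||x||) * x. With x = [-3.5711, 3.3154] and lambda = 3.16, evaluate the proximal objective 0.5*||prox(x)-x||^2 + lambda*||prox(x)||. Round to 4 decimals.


Step 1: Compute ||x||.
||x|| = 4.8728
Step 2: Compute scaling factor.
scale = max(0, 1 - 3.16/4.8728) = 0.3515
Step 3: prox(x) = [-1.2553, 1.1654]
||prox(x)|| = 1.7128
Step 4: Proximal objective.
0.5*||prox-x||^2 = 4.9928
lambda*||prox|| = 5.4124
Total = 10.4054


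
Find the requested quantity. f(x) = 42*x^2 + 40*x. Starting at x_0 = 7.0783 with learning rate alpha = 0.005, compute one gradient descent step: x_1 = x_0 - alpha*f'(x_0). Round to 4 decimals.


We compute the gradient at x_0 and apply the update.
f'(x) = 84*x + 40
f'(7.0783) = 84*7.0783 + 40 = 634.5772
x_1 = 7.0783 - 0.005*634.5772 = 3.9054


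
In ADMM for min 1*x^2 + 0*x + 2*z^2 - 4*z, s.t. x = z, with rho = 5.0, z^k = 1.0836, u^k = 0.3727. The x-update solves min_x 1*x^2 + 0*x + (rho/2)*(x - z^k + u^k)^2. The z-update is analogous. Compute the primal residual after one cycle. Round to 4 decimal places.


ADMM iteration with rho = 5.0, z^k = 1.0836, u^k = 0.3727
Step 1: x-update.
Minimize 1*x^2 + 0*x + (5.0/2)*(x - 1.0836 + 0.3727)^2
FOC: (2*1 + 5.0)*x = 0 + 5.0*(1.0836 - 0.3727)
x^{k+1} = 0.5078
Step 2: z-update.
Minimize 2*z^2 - 4*z + (5.0/2)*(0.5078 - z + 0.3727)^2
FOC: (2*2 + 5.0)*z = 4 + 5.0*(0.5078 + 0.3727)
z^{k+1} = 0.9336
Step 3: u-update.
u^{k+1} = 0.3727 + 0.5078 - 0.9336 = -0.0531
Step 4: Primal residual = |0.5078 - 0.9336| = 0.4258


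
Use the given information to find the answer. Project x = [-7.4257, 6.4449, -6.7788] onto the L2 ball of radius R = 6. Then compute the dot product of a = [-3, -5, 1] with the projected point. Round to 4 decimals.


Step 1: Compute ||x|| (intermediates to 6 decimals).
||x|| = sqrt((-7.4257)^2 + 6.4449^2 + (-6.7788)^2) = 11.942775
Step 2: Project.
Since ||x|| > R, scale = R/||x|| = 6/11.942775 = 0.502396, proj(x) = scale * x
proj(x) = [-3.730642, 3.237892, -3.405642]
Step 3: Dot product.
a^T * proj(x) = -3*(-3.730642) - 5*3.237892 + 1*(-3.405642) = -8.4032


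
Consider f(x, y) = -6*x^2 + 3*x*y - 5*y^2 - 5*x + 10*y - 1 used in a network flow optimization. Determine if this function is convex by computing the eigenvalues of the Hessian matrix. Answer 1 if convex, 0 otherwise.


The Hessian of f(x,y) = -6*x^2 + 3*x*y - 5*y^2 - 5*x + 10*y - 1 is:
H = [[-12, 3], [3, -10]]
Trace = -12 - 10 = -22
Determinant = -12*-10 - (3)^2 = 111
Discriminant = (-22)^2 - 4*111 = 40.0
Eigenvalues: lambda_1 = -14.1623, lambda_2 = -7.8377
The function is not convex.

0


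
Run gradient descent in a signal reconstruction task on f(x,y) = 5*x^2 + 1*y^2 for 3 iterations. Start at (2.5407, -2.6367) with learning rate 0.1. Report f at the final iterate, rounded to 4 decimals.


Gradient descent on f(x,y) = 5*x^2 + 1*y^2.
Starting point: (2.5407, -2.6367), alpha = 0.1
Step 1: grad_x = 2*5*2.5407 = 25.407, grad_y = 2*1*-2.6367 = -5.2734
  x_1 = 2.5407 - 0.1*25.407 = -0.0
  y_1 = -2.6367 - 0.1*-5.2734 = -2.1094
Step 2: grad_x = 2*5*-0.0 = -0.0, grad_y = 2*1*-2.1094 = -4.2187
  x_2 = -0.0 - 0.1*-0.0 = 0.0
  y_2 = -2.1094 - 0.1*-4.2187 = -1.6875
Step 3: grad_x = 2*5*0.0 = 0.0, grad_y = 2*1*-1.6875 = -3.375
  x_3 = 0.0 - 0.1*0.0 = 0.0
  y_3 = -1.6875 - 0.1*-3.375 = -1.35
f(0.0, -1.35) = 5*0.0^2 + 1*(-1.35)^2 = 1.8225


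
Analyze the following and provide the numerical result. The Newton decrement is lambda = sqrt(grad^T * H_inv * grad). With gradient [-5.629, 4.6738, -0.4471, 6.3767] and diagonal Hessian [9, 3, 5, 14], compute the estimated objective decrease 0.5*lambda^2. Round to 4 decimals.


Step 1: H is diagonal, so H^(-1) * g = [-0.6254, 1.5579, -0.0894, 0.4555].
Step 2: g^T H^(-1) g = sum_i g_i^2 / H_ii
  = (-5.629)^2/9 + (4.6738)^2/3 + (-0.4471)^2/5 + (6.3767)^2/14
  = 3.5206 + 7.2815 + 0.04 + 2.9045 = 13.7465
Step 3: Objective decrease = 0.5 * g^T H^(-1) g = 6.8733


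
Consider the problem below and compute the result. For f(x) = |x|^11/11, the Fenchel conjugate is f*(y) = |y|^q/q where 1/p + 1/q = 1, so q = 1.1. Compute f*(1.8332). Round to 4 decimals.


The conjugate exponent q satisfies 1/p + 1/q = 1.
p = 11, so q = 11/(11 - 1) = 1.1
|y|^q = 1.8332^1.1 = 1.9477
f*(1.8332) = 1.9477 / 1.1 = 1.7707


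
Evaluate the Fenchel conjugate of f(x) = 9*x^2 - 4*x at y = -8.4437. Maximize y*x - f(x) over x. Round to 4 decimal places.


f*(y) = sup_x {y*x - a*x^2 - b*x} = sup_x {(y-b)*x - a*x^2}
FOC: (y - b) - 2a*x = 0 => x* = (y - b)/(2a)
x* = (-8.4437 + 4)/(2*9) = -0.2469
f*(-8.4437) = (y-b)^2/(4a) = (-8.4437 + 4)^2/(4*9)
= 19.7465/36 = 0.5485


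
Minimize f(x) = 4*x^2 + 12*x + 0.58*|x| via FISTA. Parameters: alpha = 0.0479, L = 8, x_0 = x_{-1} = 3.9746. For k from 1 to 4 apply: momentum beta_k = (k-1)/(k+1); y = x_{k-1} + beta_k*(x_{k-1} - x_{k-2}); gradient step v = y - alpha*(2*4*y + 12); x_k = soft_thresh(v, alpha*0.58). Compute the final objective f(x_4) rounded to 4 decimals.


FISTA on f(x) = 4*x^2 + 12*x + 0.58*|x|
L = 8, alpha = 0.0479
Iteration 1: beta = 0.0, y = 3.9746 + 0.0*(3.9746 - 3.9746) = 3.9746
  grad(y) = 43.7968, v = y - alpha*grad = 1.8767
  prox(v) = soft_thresh(1.8767, 0.0278) = 1.849
Iteration 2: beta = 0.3333, y = 1.849 + 0.3333*(1.849 - 3.9746) = 1.1404
  grad(y) = 21.1232, v = y - alpha*grad = 0.1286
  prox(v) = soft_thresh(0.1286, 0.0278) = 0.1008
Iteration 3: beta = 0.5, y = 0.1008 + 0.5*(0.1008 - 1.849) = -0.7732
  grad(y) = 5.814, v = y - alpha*grad = -1.0517
  prox(v) = soft_thresh(-1.0517, 0.0278) = -1.024
Iteration 4: beta = 0.6, y = -1.024 + 0.6*(-1.024 - 0.1008) = -1.6988
  grad(y) = -1.5906, v = y - alpha*grad = -1.6226
  prox(v) = soft_thresh(-1.6226, 0.0278) = -1.5949
f(x_4) = 4*(-1.5949)^2 + 12*(-1.5949) + 0.58*|-1.5949| = -8.039
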